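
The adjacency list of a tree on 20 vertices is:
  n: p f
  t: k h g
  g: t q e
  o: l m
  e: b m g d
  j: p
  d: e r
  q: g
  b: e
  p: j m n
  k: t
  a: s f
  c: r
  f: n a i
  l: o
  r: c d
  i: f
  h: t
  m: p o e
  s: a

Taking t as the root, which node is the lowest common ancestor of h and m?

t

h's ancestor chain is h, t and m's is m, e, g, t; they first meet at t.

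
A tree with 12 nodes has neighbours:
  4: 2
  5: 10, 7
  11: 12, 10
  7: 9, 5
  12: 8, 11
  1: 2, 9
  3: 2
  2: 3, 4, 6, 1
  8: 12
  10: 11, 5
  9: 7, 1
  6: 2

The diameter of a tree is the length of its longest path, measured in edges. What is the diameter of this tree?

9

BFS from 8 reaches 6 last, at distance 9; BFS from 6 confirms no node is farther.
Path: 8 – 12 – 11 – 10 – 5 – 7 – 9 – 1 – 2 – 6.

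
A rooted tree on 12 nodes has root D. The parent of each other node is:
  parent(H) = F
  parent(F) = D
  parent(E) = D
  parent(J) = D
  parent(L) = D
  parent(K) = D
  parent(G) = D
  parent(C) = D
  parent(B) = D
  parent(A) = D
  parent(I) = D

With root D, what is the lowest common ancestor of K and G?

K's ancestor chain is K, D and G's is G, D; they first meet at D.

D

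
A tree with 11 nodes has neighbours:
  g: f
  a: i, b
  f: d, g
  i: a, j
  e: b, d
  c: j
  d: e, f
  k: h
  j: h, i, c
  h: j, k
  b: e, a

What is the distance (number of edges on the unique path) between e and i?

3

e – b – a – i: 3 edges.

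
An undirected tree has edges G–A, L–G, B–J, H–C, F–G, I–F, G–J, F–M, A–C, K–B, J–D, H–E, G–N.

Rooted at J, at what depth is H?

J – G – A – C – H — 4 edges.

4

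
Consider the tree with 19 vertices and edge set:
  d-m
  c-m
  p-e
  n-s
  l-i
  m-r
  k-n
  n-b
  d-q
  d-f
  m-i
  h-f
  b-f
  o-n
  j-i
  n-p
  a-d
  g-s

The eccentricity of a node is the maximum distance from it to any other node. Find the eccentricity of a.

6

A farthest node from a is e (g also at distance 6).
The path a-d-f-b-n-p-e has 6 edges.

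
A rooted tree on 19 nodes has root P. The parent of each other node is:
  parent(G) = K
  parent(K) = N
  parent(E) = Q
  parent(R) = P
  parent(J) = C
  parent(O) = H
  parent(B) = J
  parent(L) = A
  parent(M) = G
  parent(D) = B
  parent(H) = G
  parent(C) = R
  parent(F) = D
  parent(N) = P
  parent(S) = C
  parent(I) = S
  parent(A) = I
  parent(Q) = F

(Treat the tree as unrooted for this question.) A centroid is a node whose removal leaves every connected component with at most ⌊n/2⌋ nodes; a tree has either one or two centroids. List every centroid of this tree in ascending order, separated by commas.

C

Delete C: the remaining components have sizes 8, 6, 4. Max 8 ≤ 9, so C is a centroid.
No neighbour of C does as well, so C is the unique centroid.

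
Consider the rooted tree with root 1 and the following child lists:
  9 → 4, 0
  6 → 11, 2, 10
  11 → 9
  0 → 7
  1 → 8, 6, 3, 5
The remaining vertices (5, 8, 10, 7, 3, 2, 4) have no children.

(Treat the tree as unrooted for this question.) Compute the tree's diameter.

6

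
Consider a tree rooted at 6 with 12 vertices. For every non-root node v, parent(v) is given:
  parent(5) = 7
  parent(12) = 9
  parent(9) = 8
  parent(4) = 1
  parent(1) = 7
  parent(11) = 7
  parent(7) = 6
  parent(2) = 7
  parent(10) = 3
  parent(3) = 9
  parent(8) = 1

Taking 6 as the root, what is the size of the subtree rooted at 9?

Descendants of 9 (including itself): 9, 3, 12, 10. That's 4.

4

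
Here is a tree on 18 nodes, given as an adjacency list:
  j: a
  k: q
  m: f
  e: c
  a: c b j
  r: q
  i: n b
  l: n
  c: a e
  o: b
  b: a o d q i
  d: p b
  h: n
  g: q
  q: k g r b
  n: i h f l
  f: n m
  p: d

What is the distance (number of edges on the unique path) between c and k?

4

The path is c – a – b – q – k, which has 4 edges.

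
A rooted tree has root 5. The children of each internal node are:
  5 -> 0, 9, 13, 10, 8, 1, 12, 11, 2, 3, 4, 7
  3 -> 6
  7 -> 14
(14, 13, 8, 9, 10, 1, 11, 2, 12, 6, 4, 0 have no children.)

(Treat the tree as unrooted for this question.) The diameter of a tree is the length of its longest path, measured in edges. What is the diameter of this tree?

4

BFS from 6 reaches 14 last, at distance 4; BFS from 14 confirms no node is farther.
Path: 6 – 3 – 5 – 7 – 14.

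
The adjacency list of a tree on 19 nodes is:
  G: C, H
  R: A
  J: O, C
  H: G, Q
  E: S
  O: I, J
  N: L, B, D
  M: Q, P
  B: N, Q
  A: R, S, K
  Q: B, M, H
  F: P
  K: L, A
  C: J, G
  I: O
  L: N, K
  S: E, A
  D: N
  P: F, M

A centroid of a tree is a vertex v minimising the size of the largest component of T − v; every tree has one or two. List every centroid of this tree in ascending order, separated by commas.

Delete Q: the remaining components have sizes 9, 6, 3. Max 9 ≤ 9, so Q is a centroid.
No neighbour of Q does as well, so Q is the unique centroid.

Q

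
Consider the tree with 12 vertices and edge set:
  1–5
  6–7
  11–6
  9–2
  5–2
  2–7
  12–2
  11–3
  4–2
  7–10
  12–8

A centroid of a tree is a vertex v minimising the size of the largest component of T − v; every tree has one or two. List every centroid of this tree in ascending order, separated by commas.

2

Delete 2: the remaining components have sizes 5, 2, 2, 1, 1. Max 5 ≤ 6, so 2 is a centroid.
Every other node leaves some component of size > 6, so the centroid is unique.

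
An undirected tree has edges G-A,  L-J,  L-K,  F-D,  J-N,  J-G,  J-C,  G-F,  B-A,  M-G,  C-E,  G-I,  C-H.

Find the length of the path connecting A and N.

A–G–J–N: 3 edges.

3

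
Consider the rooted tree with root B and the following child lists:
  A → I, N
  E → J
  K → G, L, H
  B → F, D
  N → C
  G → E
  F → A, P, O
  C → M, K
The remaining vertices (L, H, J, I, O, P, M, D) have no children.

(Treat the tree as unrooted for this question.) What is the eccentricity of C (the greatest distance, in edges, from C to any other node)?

Distances from C peak at 5, attained at D.
C – N – A – F – B – D

5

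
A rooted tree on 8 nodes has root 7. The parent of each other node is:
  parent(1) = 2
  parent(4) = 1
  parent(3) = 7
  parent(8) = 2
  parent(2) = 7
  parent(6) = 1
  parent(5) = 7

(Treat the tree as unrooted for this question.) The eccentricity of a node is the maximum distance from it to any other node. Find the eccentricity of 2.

2

A farthest node from 2 is 3 (5, 6, 4 also at distance 2).
The path 2-7-3 has 2 edges.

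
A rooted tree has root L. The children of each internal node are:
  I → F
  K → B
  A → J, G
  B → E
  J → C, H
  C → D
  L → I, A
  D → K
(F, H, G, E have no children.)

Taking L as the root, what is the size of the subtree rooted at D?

The subtree rooted at D contains: D, K, B, E — 4 nodes.

4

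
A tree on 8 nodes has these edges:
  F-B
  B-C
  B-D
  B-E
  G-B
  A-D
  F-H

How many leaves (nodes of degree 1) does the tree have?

The leaves are A, C, E, G, H.
That is 5 leaves.

5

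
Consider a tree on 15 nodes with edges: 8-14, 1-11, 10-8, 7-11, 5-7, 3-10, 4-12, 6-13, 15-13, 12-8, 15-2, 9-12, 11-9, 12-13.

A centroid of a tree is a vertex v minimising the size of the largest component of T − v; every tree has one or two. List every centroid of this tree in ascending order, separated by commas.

12

If 12 is removed the pieces have sizes 5, 4, 4, 1, all ≤ ⌊15/2⌋ = 7.
Every other node leaves some component of size > 7, so the centroid is unique.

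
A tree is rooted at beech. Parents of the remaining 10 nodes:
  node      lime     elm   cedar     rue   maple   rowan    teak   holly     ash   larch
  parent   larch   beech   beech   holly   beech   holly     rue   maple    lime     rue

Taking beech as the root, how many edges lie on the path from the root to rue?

3

Climbing from rue to the root: rue–holly–maple–beech. That's 3 steps.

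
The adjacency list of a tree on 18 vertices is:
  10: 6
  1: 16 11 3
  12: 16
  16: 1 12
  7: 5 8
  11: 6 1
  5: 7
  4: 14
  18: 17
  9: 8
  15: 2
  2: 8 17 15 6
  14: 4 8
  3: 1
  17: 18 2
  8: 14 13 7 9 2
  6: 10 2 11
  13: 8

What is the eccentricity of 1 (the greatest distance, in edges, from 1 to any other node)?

A farthest node from 1 is 4 (5 also at distance 6).
The path 1-11-6-2-8-14-4 has 6 edges.

6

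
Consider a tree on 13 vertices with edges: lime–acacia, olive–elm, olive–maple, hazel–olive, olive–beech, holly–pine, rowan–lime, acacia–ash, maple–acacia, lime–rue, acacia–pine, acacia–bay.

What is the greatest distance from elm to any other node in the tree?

The node farthest from elm is rowan (rue, holly also at distance 5), via elm–olive–maple–acacia–lime–rowan — 5 edges.

5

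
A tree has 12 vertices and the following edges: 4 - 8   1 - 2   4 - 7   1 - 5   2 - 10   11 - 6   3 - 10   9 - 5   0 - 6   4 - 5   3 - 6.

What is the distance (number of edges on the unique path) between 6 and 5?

6 – 3 – 10 – 2 – 1 – 5: 5 edges.

5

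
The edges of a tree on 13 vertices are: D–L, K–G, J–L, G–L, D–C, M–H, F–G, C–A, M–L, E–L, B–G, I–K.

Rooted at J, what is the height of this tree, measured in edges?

4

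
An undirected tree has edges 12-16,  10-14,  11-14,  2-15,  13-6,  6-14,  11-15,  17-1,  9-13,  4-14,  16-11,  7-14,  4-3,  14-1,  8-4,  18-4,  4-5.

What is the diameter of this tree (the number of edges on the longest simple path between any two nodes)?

BFS from 2 reaches 9 last, at distance 6; BFS from 9 confirms no node is farther.
Path: 2 - 15 - 11 - 14 - 6 - 13 - 9.

6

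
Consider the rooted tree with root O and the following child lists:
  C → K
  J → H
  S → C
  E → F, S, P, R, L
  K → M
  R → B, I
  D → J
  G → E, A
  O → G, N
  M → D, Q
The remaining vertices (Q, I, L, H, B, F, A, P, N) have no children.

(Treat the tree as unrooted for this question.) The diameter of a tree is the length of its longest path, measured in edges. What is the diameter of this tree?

BFS from H reaches N last, at distance 10; BFS from N confirms no node is farther.
Path: H – J – D – M – K – C – S – E – G – O – N.

10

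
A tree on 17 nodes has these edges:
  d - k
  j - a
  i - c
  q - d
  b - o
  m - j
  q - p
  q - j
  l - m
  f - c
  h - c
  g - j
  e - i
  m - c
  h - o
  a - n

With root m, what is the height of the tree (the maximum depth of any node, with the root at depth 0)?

b sits deepest: m – c – h – o – b — 4 edges from the root.

4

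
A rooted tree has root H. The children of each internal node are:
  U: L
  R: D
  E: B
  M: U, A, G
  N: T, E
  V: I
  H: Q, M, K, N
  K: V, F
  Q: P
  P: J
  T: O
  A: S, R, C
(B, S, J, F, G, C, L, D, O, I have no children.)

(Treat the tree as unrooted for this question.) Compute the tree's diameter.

A longest path is D–R–A–M–H–N–E–B, with 7 edges.

7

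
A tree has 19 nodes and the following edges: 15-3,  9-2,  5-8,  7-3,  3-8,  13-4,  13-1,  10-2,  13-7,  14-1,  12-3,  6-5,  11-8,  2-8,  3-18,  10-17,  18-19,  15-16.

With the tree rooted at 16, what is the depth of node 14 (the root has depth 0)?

6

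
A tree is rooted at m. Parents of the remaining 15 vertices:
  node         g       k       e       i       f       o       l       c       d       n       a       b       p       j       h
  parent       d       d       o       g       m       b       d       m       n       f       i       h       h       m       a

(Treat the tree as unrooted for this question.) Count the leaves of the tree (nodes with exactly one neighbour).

6

Degree-1 nodes: c, e, j, k, l, p — 6 of them.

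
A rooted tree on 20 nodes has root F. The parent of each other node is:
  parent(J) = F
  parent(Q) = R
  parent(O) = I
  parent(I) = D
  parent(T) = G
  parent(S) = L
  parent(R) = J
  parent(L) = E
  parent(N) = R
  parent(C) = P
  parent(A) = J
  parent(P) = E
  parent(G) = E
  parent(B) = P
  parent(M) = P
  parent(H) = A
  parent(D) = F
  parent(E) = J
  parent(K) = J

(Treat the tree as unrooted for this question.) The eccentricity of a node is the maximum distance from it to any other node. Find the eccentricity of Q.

6

A farthest node from Q is O.
The path Q–R–J–F–D–I–O has 6 edges.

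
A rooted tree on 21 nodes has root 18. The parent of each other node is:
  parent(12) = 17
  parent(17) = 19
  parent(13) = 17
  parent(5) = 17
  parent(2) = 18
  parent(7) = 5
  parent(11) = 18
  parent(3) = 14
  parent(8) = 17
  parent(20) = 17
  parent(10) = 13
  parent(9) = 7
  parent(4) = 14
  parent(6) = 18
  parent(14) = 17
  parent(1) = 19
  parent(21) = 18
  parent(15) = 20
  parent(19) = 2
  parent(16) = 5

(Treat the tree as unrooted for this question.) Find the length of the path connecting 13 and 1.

3

Walking from 13: 13 - 17 - 19 - 1. Length 3.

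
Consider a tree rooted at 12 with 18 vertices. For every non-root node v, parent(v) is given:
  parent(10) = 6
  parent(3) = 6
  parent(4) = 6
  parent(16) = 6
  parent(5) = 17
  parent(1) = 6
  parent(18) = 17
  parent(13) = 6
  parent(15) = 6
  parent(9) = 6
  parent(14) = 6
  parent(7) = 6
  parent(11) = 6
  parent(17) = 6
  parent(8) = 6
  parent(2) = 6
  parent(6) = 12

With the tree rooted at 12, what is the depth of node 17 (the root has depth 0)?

2

12 → 6 → 17 — 2 edges.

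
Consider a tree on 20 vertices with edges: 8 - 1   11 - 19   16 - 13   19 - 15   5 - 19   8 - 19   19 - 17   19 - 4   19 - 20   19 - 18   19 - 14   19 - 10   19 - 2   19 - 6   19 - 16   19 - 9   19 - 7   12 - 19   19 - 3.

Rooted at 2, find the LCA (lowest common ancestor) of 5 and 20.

19

5's ancestor chain is 5, 19, 2 and 20's is 20, 19, 2; they first meet at 19.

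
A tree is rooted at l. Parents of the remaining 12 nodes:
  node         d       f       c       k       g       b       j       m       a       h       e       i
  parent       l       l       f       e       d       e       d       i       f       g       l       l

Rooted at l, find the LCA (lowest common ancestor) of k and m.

Path k→root: k e l; path m→root: m i l.
First common node: l.

l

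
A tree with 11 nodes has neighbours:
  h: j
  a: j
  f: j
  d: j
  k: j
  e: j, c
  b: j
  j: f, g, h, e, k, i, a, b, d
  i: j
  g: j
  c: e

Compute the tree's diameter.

BFS from c reaches d last, at distance 3; BFS from d confirms no node is farther.
Path: c – e – j – d.

3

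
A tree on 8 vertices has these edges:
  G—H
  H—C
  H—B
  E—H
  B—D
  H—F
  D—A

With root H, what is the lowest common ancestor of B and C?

H

Path B→root: B H; path C→root: C H.
First common node: H.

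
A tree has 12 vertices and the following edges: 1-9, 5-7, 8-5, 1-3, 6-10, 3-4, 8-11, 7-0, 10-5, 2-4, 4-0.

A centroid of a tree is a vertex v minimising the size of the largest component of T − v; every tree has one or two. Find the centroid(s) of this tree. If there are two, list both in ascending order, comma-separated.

0, 7

Removing 0 splits the tree into components of sizes 6, 5; the largest is 6 ≤ ⌊12/2⌋ = 6.
7 is adjacent to 0 and is also a centroid (the largest component after removing it is likewise 6).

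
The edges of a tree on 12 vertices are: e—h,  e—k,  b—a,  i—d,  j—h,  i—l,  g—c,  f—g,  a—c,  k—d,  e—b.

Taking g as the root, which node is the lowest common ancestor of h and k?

e

h's ancestor chain is h, e, b, a, c, g and k's is k, e, b, a, c, g; they first meet at e.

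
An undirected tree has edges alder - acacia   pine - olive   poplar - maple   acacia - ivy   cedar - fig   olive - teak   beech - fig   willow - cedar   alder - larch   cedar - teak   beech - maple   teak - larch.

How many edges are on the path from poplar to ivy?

9

The path is poplar – maple – beech – fig – cedar – teak – larch – alder – acacia – ivy, which has 9 edges.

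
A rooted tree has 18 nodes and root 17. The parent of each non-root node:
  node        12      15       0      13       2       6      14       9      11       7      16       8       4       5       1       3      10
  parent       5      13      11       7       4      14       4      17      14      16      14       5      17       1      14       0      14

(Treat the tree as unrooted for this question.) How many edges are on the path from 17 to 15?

6

Walking from 17: 17 – 4 – 14 – 16 – 7 – 13 – 15. Length 6.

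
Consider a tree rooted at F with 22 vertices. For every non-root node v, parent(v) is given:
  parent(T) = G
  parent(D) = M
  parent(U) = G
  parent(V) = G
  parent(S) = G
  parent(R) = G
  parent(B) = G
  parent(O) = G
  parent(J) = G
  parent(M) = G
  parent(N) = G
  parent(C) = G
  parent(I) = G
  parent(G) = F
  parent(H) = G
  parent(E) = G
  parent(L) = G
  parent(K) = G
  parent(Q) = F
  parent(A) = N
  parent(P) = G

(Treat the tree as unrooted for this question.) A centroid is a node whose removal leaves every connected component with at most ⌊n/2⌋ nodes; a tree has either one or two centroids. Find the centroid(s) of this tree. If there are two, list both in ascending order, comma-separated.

Delete G: the remaining components have sizes 2, 2, 2, 1, 1, 1, 1, 1, 1, 1, 1, 1, 1, 1, 1, 1, 1, 1. Max 2 ≤ 11, so G is a centroid.
No neighbour of G does as well, so G is the unique centroid.

G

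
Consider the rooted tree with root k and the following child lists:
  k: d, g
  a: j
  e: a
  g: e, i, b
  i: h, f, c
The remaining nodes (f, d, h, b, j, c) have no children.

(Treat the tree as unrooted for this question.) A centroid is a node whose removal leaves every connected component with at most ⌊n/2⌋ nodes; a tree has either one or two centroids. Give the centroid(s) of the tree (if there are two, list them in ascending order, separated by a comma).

Removing g splits the tree into components of sizes 4, 3, 2, 1; the largest is 4 ≤ ⌊11/2⌋ = 5.
Every other node leaves some component of size > 5, so the centroid is unique.

g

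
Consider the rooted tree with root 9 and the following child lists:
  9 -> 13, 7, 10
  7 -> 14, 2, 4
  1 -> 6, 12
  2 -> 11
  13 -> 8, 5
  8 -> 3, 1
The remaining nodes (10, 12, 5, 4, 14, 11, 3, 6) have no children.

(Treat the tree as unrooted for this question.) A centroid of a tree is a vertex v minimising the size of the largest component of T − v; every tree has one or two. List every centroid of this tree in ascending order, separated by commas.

Delete 9: the remaining components have sizes 7, 5, 1. Max 7 ≤ 7, so 9 is a centroid.
13 is adjacent to 9 and is also a centroid (the largest component after removing it is likewise 7).

9, 13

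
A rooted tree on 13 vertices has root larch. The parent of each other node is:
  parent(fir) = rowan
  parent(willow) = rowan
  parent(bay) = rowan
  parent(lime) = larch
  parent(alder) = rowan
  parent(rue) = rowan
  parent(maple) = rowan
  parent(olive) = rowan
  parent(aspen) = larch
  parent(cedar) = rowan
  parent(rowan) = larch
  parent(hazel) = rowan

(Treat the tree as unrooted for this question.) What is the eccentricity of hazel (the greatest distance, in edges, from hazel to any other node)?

3

The node farthest from hazel is lime (aspen also at distance 3), via hazel–rowan–larch–lime — 3 edges.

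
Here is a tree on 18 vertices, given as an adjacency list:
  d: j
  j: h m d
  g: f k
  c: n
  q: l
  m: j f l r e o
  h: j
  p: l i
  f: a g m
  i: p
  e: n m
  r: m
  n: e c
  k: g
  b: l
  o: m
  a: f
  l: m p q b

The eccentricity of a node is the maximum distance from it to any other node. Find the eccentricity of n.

5

Distances from n peak at 5, attained at k (i also at distance 5).
n–e–m–f–g–k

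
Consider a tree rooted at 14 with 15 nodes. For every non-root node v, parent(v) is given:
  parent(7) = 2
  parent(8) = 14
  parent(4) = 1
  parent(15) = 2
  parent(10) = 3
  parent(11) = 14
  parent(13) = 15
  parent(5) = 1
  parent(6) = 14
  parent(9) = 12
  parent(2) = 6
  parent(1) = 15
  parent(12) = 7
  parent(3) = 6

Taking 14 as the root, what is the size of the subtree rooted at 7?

3

Descendants of 7 (including itself): 7, 12, 9. That's 3.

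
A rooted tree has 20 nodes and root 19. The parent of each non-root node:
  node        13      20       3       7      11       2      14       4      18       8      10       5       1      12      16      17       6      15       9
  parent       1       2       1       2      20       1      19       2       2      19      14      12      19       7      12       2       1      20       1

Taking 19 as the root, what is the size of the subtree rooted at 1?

16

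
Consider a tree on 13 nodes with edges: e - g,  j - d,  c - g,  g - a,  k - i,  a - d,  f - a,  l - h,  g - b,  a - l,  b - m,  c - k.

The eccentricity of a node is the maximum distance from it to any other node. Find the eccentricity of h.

6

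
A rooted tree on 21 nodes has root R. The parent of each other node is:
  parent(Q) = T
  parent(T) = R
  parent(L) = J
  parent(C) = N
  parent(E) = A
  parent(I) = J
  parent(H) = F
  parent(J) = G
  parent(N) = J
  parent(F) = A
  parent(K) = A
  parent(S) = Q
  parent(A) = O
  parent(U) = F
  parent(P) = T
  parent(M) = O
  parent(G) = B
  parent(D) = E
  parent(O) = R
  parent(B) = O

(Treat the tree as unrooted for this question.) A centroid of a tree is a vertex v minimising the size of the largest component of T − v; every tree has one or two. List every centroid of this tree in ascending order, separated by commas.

If O is removed the pieces have sizes 7, 7, 5, 1, all ≤ ⌊21/2⌋ = 10.
Every other node leaves some component of size > 10, so the centroid is unique.

O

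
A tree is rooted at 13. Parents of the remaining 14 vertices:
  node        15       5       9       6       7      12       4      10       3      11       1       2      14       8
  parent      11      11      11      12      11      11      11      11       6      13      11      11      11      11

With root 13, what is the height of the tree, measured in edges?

4

The longest root-to-leaf path is 13–11–12–6–3 (4 edges).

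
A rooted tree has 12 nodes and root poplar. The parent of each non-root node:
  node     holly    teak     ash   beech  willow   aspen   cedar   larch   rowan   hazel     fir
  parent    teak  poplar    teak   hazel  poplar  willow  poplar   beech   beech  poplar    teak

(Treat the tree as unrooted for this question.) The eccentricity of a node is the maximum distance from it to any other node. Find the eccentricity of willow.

4

The node farthest from willow is rowan (larch also at distance 4), via willow-poplar-hazel-beech-rowan — 4 edges.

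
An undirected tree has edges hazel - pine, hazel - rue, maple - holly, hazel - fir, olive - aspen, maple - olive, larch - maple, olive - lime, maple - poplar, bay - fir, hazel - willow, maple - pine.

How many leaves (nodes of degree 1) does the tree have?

8

Degree-1 nodes: aspen, bay, holly, larch, lime, poplar, rue, willow — 8 of them.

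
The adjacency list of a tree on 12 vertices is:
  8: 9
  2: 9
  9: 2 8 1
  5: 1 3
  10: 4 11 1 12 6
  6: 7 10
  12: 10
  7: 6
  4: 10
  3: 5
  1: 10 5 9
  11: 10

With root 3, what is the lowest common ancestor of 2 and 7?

Path 2→root: 2 9 1 5 3; path 7→root: 7 6 10 1 5 3.
First common node: 1.

1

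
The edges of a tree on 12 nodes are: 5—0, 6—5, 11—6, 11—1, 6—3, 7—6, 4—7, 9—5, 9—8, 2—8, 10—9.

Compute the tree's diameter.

BFS from 2 reaches 1 last, at distance 6; BFS from 1 confirms no node is farther.
Path: 2 – 8 – 9 – 5 – 6 – 11 – 1.

6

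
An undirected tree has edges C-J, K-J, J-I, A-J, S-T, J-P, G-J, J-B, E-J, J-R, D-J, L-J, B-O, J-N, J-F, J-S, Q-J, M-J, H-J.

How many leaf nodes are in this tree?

17

Degree-1 nodes: A, C, D, E, F, G, H, I, K, L, M, N, O, P, Q, R, T — 17 of them.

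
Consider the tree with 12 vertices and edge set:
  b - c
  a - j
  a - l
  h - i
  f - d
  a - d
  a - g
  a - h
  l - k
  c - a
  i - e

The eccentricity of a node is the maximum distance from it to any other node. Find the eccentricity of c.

4

Distances from c peak at 4, attained at e.
c–a–h–i–e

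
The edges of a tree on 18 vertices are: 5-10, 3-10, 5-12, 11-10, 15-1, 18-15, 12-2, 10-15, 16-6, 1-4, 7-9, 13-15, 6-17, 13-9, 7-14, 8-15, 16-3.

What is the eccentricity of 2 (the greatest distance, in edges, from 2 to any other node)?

The node farthest from 2 is 14, via 2-12-5-10-15-13-9-7-14 — 8 edges.

8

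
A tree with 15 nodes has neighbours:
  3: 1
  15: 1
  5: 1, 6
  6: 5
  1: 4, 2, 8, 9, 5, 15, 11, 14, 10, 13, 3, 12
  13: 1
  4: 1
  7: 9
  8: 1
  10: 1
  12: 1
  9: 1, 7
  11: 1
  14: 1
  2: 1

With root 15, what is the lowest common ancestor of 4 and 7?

1

Path 4→root: 4 1 15; path 7→root: 7 9 1 15.
First common node: 1.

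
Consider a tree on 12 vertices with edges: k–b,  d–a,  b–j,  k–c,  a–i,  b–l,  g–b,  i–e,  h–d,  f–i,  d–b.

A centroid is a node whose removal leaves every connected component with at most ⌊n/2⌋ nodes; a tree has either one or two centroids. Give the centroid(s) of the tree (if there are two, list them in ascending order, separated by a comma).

Delete b: the remaining components have sizes 6, 2, 1, 1, 1. Max 6 ≤ 6, so b is a centroid.
Its neighbour d also leaves a largest component of size 6, so both are centroids.

b, d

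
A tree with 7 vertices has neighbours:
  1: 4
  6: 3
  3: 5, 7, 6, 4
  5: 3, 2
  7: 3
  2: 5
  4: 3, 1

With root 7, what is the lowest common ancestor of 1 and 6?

3

1's ancestor chain is 1, 4, 3, 7 and 6's is 6, 3, 7; they first meet at 3.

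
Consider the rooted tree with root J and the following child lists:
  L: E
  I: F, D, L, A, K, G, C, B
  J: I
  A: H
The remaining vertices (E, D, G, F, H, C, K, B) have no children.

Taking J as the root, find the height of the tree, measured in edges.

3

E sits deepest: J–I–L–E — 3 edges from the root.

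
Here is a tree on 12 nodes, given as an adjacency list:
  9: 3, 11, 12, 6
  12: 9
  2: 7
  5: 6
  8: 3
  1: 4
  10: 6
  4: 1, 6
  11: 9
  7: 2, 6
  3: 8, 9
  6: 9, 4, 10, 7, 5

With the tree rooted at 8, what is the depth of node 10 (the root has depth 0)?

8 → 3 → 9 → 6 → 10 — 4 edges.

4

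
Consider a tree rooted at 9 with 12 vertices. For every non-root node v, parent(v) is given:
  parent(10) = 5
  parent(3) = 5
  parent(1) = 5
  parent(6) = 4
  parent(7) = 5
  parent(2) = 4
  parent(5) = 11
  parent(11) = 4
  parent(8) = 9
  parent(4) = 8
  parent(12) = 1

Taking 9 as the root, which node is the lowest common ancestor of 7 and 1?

5

7's ancestor chain is 7, 5, 11, 4, 8, 9 and 1's is 1, 5, 11, 4, 8, 9; they first meet at 5.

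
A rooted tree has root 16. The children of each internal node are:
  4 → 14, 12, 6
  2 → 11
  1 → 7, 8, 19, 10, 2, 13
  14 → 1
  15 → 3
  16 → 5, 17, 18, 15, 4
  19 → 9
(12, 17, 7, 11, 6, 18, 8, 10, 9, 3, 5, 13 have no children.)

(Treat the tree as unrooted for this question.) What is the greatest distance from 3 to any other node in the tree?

7

Distances from 3 peak at 7, attained at 9 (11 also at distance 7).
3–15–16–4–14–1–19–9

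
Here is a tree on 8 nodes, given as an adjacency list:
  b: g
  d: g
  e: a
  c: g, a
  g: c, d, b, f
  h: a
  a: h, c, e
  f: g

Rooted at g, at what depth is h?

3

g → c → a → h — 3 edges.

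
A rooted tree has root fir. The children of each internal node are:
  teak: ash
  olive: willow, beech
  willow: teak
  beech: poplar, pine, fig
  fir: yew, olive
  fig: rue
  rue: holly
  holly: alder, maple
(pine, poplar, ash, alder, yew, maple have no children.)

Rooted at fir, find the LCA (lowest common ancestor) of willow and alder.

olive

willow's ancestor chain is willow, olive, fir and alder's is alder, holly, rue, fig, beech, olive, fir; they first meet at olive.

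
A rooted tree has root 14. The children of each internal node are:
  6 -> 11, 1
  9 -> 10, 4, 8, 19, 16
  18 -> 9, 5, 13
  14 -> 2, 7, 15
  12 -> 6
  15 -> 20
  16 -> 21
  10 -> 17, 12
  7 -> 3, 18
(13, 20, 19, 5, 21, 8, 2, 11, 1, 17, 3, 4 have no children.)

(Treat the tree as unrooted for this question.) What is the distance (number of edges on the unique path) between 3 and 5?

Walking from 3: 3 – 7 – 18 – 5. Length 3.

3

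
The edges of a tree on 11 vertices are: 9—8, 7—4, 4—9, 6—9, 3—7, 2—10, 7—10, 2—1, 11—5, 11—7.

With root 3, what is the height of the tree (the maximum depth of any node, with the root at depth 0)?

4

6 sits deepest: 3-7-4-9-6 — 4 edges from the root.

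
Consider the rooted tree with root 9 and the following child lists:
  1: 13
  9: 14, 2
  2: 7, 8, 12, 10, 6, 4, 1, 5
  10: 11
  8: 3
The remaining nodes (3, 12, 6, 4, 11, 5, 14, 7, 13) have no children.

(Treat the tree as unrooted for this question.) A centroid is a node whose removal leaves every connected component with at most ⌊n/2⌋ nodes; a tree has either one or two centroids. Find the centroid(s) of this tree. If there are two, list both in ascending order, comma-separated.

2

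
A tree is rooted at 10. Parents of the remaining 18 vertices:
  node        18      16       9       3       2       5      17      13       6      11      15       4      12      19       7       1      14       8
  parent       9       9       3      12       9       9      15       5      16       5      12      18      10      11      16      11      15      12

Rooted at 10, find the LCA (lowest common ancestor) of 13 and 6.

9

13's ancestor chain is 13, 5, 9, 3, 12, 10 and 6's is 6, 16, 9, 3, 12, 10; they first meet at 9.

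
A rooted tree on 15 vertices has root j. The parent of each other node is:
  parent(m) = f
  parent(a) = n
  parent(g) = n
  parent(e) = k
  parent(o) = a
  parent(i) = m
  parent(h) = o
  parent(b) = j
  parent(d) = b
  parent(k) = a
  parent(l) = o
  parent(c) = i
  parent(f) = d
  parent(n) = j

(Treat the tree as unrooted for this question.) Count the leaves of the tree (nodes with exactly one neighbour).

5

Exactly 5 nodes have a single neighbour: c, e, g, h, l.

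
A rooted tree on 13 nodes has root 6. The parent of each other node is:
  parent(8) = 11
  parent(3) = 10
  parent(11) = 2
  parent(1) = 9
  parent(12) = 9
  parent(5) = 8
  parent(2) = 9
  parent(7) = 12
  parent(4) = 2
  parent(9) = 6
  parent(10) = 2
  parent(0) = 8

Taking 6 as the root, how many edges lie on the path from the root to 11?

3

Path from 6 to 11: 6–9–2–11, which has 3 edges.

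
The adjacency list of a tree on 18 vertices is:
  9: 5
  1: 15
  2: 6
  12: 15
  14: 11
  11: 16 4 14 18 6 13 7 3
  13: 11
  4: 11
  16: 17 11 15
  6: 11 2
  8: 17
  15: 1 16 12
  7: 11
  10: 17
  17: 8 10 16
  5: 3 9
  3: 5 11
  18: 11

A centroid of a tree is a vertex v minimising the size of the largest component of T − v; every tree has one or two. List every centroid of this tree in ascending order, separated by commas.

If 11 is removed the pieces have sizes 7, 3, 2, 1, 1, 1, 1, 1, all ≤ ⌊18/2⌋ = 9.
Every other node leaves some component of size > 9, so the centroid is unique.

11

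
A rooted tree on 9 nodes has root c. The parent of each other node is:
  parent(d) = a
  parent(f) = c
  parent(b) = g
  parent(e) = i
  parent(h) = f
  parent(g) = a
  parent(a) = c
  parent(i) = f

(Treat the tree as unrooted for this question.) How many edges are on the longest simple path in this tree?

BFS from b reaches e last, at distance 6; BFS from e confirms no node is farther.
Path: b-g-a-c-f-i-e.

6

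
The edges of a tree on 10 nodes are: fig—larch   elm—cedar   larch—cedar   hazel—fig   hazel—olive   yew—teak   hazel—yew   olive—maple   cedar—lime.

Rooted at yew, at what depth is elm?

5

Climbing from elm to the root: elm → cedar → larch → fig → hazel → yew. That's 5 steps.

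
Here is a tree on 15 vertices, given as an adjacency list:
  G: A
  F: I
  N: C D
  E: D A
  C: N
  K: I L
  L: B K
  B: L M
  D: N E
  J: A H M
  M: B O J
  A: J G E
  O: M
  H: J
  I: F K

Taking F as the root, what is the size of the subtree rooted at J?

J's subtree: {J, H, A, E, G, D, N, C}, size 8.

8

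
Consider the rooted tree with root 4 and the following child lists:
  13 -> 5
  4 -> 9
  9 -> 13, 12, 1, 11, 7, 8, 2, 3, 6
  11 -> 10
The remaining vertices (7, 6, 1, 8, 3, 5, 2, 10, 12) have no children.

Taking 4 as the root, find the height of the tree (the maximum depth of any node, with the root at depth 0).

10 sits deepest: 4 → 9 → 11 → 10 — 3 edges from the root.

3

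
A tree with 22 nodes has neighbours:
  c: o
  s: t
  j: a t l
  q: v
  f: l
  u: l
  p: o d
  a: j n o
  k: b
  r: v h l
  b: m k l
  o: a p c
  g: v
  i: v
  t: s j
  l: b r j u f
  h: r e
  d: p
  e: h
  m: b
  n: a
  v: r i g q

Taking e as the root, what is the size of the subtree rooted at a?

6

Descendants of a (including itself): a, n, o, p, c, d. That's 6.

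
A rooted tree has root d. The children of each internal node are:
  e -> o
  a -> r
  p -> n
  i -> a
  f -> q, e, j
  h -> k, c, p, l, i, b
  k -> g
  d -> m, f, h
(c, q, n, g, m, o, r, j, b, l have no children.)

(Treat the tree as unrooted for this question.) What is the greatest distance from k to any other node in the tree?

5

The node farthest from k is o, via k – h – d – f – e – o — 5 edges.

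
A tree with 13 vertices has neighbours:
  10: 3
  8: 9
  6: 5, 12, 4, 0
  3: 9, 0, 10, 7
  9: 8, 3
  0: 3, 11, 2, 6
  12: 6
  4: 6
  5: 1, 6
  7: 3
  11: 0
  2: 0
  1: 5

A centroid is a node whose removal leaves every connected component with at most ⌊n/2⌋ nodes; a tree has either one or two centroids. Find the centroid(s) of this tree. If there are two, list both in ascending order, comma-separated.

0

Delete 0: the remaining components have sizes 5, 5, 1, 1. Max 5 ≤ 6, so 0 is a centroid.
No neighbour of 0 does as well, so 0 is the unique centroid.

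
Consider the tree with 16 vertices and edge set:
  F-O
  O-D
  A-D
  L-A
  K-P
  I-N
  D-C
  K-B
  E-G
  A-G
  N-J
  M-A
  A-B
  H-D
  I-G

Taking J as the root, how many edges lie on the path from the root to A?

4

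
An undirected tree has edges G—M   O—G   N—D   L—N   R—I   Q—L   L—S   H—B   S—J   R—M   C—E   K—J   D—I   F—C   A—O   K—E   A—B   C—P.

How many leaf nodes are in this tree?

4

Exactly 4 nodes have a single neighbour: F, H, P, Q.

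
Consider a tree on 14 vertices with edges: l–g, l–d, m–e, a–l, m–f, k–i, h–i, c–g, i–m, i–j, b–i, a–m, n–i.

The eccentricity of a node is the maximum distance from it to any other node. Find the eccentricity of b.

Distances from b peak at 6, attained at c.
b–i–m–a–l–g–c

6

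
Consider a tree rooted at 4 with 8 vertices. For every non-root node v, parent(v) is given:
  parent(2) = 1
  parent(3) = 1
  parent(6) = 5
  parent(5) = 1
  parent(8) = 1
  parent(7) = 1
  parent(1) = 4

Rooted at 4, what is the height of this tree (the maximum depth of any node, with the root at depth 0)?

3

6 sits deepest: 4 → 1 → 5 → 6 — 3 edges from the root.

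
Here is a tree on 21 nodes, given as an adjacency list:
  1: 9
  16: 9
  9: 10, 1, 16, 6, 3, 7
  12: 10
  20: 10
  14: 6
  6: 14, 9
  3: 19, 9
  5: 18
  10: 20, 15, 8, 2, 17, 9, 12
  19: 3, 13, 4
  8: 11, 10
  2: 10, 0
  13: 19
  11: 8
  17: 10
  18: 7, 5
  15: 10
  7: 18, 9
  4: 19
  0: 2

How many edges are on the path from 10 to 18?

The path is 10 - 9 - 7 - 18, which has 3 edges.

3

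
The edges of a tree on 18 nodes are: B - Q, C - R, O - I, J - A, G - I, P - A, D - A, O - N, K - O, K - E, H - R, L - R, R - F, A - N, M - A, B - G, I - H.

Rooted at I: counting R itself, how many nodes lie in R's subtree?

Descendants of R (including itself): R, L, F, C. That's 4.

4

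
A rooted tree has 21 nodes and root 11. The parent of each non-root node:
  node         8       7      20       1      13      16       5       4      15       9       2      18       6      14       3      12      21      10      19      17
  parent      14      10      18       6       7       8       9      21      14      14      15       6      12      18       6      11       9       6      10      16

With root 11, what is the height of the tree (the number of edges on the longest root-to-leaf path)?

7

A deepest node is 4, reached by 11-12-6-18-14-9-21-4.
That path has 7 edges, so the height is 7.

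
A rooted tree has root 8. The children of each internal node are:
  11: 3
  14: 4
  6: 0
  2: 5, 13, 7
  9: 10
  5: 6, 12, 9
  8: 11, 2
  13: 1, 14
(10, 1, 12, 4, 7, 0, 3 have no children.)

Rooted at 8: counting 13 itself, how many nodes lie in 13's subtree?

13's subtree: {13, 14, 1, 4}, size 4.

4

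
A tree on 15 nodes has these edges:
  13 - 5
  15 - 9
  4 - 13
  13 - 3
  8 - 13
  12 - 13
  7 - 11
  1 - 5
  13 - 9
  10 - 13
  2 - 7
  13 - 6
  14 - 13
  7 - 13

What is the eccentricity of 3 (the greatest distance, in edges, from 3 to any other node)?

Distances from 3 peak at 3, attained at 15 (1, 2, 11 also at distance 3).
3-13-9-15

3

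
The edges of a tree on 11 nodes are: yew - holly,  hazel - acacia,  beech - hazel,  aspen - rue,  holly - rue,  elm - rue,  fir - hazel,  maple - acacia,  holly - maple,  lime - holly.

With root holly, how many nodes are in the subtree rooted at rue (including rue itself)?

3

The subtree rooted at rue contains: rue, aspen, elm — 3 nodes.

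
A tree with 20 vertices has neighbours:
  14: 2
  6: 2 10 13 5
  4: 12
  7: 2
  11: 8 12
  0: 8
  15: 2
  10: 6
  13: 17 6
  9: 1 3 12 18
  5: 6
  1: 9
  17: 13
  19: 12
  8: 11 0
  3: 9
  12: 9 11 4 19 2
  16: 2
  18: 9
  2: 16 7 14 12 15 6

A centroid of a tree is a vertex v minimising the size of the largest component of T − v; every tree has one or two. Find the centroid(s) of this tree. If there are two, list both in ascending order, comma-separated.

Delete 12: the remaining components have sizes 10, 4, 3, 1, 1. Max 10 ≤ 10, so 12 is a centroid.
Its neighbour 2 also leaves a largest component of size 10, so both are centroids.

2, 12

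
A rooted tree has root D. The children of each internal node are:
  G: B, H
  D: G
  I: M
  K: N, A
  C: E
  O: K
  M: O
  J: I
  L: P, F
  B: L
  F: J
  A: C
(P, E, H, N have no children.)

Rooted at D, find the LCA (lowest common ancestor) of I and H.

Path I→root: I J F L B G D; path H→root: H G D.
First common node: G.

G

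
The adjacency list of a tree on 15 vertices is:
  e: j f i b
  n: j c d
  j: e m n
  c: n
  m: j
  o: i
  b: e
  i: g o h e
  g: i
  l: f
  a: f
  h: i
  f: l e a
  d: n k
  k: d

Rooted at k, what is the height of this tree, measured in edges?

6

The longest root-to-leaf path is k – d – n – j – e – i – o (6 edges).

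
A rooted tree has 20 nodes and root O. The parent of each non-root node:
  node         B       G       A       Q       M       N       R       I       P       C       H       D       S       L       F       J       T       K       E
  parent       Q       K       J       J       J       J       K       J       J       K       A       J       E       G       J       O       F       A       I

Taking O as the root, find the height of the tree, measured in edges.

L sits deepest: O – J – A – K – G – L — 5 edges from the root.

5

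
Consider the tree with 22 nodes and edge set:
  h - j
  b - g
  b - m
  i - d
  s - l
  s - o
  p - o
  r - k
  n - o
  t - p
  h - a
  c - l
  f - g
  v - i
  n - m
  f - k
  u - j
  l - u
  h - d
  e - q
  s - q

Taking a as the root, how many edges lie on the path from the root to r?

Path from a to r: a–h–j–u–l–s–o–n–m–b–g–f–k–r, which has 13 edges.

13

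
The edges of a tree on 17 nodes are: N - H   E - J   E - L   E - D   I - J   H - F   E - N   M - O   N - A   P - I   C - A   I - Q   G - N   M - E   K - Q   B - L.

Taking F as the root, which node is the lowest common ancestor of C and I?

N

Ancestors of C (toward the root): C, A, N, H, F.
Ancestors of I: I, J, E, N, H, F.
The deepest node appearing in both lists is N.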